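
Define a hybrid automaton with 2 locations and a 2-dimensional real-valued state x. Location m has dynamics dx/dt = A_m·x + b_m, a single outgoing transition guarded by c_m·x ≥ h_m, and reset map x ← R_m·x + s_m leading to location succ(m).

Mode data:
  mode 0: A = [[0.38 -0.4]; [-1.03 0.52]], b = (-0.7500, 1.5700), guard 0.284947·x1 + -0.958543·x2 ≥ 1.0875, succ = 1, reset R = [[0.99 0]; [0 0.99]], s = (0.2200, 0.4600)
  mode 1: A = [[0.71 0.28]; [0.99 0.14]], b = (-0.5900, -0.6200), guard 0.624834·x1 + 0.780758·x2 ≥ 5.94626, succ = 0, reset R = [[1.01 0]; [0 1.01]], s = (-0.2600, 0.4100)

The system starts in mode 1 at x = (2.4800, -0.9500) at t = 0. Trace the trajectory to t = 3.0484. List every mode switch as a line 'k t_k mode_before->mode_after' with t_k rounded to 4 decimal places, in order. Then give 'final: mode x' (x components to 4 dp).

1 1.3688 1->0
2 2.5159 0->1
3 2.7254 1->0
final: 0 6.8669 1.2722

Mode 1: guard c·x = 5.9463 hit at Δt = 1.3688 (t = 1.3688), x⁻ = (5.4699, 3.2385) → reset → x⁺ = (5.2646, 3.6809), jump to mode 0
Mode 0: guard c·x = 1.0875 hit at Δt = 1.1471 (t = 2.5159), x⁻ = (5.6724, 0.5517) → reset → x⁺ = (5.8357, 1.0062), jump to mode 1
Mode 1: guard c·x = 5.9463 hit at Δt = 0.2095 (t = 2.7254), x⁻ = (6.7383, 2.2234) → reset → x⁺ = (6.5457, 2.6557), jump to mode 0
Mode 0: flow for 0.3230 to horizon, guard not reached → x = (6.8669, 1.2722)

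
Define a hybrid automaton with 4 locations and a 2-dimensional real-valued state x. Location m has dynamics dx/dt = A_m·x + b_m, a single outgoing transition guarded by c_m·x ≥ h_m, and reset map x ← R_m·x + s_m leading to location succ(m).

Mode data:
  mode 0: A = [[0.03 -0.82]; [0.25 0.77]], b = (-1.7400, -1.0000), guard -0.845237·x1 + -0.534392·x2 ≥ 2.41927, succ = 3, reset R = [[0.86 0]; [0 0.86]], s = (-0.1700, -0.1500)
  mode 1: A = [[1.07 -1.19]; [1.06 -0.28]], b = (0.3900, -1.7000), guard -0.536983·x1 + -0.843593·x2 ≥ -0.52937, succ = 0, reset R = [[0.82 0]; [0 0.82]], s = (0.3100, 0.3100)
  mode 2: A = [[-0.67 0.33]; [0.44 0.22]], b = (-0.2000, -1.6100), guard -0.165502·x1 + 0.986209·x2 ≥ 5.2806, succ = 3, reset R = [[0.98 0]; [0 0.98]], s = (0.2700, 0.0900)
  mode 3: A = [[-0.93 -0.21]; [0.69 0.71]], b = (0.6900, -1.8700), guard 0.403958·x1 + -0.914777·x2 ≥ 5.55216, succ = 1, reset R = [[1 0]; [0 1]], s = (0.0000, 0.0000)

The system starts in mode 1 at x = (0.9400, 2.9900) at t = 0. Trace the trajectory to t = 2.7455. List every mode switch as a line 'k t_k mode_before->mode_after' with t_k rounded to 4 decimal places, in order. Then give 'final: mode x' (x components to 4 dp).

Mode 1: guard c·x = -0.5294 hit at Δt = 0.8199 (t = 0.8199), x⁻ = (-0.8056, 1.1403) → reset → x⁺ = (-0.3506, 1.2450), jump to mode 0
Mode 0: guard c·x = 2.4193 hit at Δt = 1.0851 (t = 1.9050), x⁻ = (-3.1728, 0.4912) → reset → x⁺ = (-2.8986, 0.2725), jump to mode 3
Mode 3: flow for 0.8405 to horizon, guard not reached → x = (-0.7317, -3.1076)

1 0.8199 1->0
2 1.9050 0->3
final: 3 -0.7317 -3.1076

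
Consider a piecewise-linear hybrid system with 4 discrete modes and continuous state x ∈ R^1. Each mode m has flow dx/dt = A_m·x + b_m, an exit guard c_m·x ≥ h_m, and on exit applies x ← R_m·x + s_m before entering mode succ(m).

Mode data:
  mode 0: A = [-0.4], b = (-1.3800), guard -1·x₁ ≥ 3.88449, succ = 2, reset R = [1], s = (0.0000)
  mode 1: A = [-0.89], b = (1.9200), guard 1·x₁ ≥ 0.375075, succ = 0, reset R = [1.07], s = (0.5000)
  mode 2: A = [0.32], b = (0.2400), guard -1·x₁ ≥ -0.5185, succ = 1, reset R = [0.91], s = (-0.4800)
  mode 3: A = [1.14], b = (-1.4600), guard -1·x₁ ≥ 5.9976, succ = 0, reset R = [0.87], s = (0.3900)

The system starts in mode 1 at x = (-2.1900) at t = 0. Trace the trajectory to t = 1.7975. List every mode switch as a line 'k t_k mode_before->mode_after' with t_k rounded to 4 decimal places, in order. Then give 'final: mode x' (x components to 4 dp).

1 1.0019 1->0
final: 0 -0.2847

Mode 1: guard c·x = 0.3751 hit at Δt = 1.0019 (t = 1.0019), x⁻ = (0.3751) → reset → x⁺ = (0.9013), jump to mode 0
Mode 0: flow for 0.7956 to horizon, guard not reached → x = (-0.2847)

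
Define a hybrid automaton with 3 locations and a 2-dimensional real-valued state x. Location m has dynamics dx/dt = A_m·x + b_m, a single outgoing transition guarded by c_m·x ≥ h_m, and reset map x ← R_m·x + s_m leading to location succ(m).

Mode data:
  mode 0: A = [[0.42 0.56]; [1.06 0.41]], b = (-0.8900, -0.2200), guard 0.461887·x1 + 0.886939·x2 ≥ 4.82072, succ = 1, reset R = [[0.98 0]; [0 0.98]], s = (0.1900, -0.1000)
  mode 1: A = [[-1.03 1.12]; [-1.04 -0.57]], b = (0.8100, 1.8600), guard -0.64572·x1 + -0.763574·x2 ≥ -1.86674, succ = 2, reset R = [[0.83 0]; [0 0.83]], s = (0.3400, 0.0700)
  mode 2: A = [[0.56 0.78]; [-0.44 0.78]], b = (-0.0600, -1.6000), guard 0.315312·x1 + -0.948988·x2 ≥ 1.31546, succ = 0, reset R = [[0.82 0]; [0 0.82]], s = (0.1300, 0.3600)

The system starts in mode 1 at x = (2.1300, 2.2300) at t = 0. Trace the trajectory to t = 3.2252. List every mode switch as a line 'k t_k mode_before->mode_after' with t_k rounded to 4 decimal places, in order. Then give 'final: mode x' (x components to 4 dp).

1 1.2151 1->2
2 1.6528 2->0
3 2.7644 0->1
final: 1 3.6118 1.8208

Mode 1: guard c·x = -1.8667 hit at Δt = 1.2151 (t = 1.2151), x⁻ = (2.0950, 0.6731) → reset → x⁺ = (2.0789, 0.6286), jump to mode 2
Mode 2: guard c·x = 1.3155 hit at Δt = 0.4377 (t = 1.6528), x⁻ = (2.6770, -0.4967) → reset → x⁺ = (2.3252, -0.0473), jump to mode 0
Mode 0: guard c·x = 4.8207 hit at Δt = 1.1116 (t = 2.7644), x⁻ = (3.5455, 3.5888) → reset → x⁺ = (3.6646, 3.4171), jump to mode 1
Mode 1: flow for 0.4608 to horizon, guard not reached → x = (3.6118, 1.8208)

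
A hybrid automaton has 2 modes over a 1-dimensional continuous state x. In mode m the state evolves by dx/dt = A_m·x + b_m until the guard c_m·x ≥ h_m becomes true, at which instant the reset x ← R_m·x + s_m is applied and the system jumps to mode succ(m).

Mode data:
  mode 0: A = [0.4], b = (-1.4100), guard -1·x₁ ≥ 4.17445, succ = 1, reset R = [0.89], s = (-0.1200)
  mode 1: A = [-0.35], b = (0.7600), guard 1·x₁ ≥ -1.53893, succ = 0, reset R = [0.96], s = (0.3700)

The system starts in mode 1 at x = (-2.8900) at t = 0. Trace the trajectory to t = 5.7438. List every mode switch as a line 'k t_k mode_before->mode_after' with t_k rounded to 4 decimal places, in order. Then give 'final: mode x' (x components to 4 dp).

Mode 1: guard c·x = -1.5389 hit at Δt = 0.8872 (t = 0.8872), x⁻ = (-1.5389) → reset → x⁺ = (-1.1074), jump to mode 0
Mode 0: guard c·x = 4.1745 hit at Δt = 1.2702 (t = 2.1574), x⁻ = (-4.1745) → reset → x⁺ = (-3.8353), jump to mode 1
Mode 1: guard c·x = -1.5389 hit at Δt = 1.3764 (t = 3.5338), x⁻ = (-1.5389) → reset → x⁺ = (-1.1074), jump to mode 0
Mode 0: guard c·x = 4.1745 hit at Δt = 1.2702 (t = 4.8040), x⁻ = (-4.1745) → reset → x⁺ = (-3.8353), jump to mode 1
Mode 1: flow for 0.9398 to horizon, guard not reached → x = (-2.1516)

1 0.8872 1->0
2 2.1574 0->1
3 3.5338 1->0
4 4.8040 0->1
final: 1 -2.1516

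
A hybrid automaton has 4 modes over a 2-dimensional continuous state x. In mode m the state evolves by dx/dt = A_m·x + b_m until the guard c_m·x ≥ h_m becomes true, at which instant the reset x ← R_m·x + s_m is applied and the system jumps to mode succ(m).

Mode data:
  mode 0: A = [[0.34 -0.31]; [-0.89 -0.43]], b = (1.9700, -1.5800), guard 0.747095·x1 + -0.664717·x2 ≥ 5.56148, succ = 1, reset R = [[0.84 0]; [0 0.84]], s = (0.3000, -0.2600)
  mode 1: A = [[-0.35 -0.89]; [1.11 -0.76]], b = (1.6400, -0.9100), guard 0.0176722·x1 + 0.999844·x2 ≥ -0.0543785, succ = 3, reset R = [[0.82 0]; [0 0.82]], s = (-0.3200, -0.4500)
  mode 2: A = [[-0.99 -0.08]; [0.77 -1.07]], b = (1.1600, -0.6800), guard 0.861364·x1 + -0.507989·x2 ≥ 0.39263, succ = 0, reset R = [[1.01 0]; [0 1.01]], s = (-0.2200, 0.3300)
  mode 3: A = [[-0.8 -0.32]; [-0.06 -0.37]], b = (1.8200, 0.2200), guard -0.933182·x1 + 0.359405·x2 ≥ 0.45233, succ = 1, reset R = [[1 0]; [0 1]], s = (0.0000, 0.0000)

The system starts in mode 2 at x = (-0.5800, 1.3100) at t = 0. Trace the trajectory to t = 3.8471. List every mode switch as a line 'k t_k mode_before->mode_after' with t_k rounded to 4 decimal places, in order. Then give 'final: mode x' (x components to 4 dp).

Mode 2: guard c·x = 0.3926 hit at Δt = 1.0142 (t = 1.0142), x⁻ = (0.5079, 0.0883) → reset → x⁺ = (0.2930, 0.4192), jump to mode 0
Mode 0: guard c·x = 5.5615 hit at Δt = 1.3396 (t = 2.3538), x⁻ = (4.4020, -3.4192) → reset → x⁺ = (3.9976, -3.1321), jump to mode 1
Mode 1: guard c·x = -0.0544 hit at Δt = 0.5619 (t = 2.9157), x⁻ = (4.8112, -0.1394) → reset → x⁺ = (3.6252, -0.5643), jump to mode 3
Mode 3: flow for 0.9314 to horizon, guard not reached → x = (3.0123, -0.3810)

1 1.0142 2->0
2 2.3538 0->1
3 2.9157 1->3
final: 3 3.0123 -0.3810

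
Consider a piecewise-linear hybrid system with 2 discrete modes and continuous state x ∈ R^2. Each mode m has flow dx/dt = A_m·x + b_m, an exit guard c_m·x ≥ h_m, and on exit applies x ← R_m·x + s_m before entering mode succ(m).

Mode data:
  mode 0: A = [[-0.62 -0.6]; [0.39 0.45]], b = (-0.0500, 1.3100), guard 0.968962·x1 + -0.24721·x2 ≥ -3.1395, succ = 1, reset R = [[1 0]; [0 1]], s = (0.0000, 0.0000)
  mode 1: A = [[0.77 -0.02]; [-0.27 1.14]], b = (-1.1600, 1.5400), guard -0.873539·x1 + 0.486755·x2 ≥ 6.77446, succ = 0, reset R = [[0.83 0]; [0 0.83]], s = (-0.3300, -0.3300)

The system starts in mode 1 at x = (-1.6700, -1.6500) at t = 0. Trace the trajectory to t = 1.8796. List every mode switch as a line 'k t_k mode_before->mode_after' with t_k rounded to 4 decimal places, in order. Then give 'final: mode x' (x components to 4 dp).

Mode 1: guard c·x = 6.7745 hit at Δt = 1.3764 (t = 1.3764), x⁻ = (-7.5996, 0.2792) → reset → x⁺ = (-6.6377, -0.0983), jump to mode 0
Mode 0: flow for 0.5032 to horizon, guard not reached → x = (-4.7757, -0.6404)

1 1.3764 1->0
final: 0 -4.7757 -0.6404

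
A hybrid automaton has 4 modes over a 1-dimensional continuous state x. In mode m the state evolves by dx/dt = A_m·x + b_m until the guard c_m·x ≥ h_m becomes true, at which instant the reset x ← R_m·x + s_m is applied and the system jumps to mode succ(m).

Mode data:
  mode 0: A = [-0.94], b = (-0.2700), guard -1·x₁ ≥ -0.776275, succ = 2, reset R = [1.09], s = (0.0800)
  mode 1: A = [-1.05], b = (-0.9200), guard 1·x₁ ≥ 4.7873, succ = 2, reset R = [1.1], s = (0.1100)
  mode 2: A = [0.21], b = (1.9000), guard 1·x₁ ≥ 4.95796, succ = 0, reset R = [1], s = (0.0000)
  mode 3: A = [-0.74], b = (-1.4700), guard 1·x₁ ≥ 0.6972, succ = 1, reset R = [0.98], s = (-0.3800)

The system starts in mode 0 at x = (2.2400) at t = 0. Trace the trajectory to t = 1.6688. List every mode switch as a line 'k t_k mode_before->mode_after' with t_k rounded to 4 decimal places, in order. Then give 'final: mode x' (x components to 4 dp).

1 0.9208 0->2
final: 2 2.6226

Mode 0: guard c·x = -0.7763 hit at Δt = 0.9208 (t = 0.9208), x⁻ = (0.7763) → reset → x⁺ = (0.9261), jump to mode 2
Mode 2: flow for 0.7480 to horizon, guard not reached → x = (2.6226)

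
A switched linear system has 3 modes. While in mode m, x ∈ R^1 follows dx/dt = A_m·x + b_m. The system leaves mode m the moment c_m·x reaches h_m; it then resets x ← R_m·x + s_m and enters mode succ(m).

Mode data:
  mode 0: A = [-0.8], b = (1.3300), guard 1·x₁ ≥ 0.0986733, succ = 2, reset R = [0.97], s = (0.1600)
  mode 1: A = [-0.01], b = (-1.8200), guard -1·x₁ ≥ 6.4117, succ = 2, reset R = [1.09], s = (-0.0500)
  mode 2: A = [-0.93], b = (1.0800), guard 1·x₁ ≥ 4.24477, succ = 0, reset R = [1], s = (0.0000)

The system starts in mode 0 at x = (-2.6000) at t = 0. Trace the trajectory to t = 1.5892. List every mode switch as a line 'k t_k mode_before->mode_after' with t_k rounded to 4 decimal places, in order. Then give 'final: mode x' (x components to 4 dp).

1 1.2534 0->2
final: 2 0.4986

Mode 0: guard c·x = 0.0987 hit at Δt = 1.2534 (t = 1.2534), x⁻ = (0.0987) → reset → x⁺ = (0.2557), jump to mode 2
Mode 2: flow for 0.3358 to horizon, guard not reached → x = (0.4986)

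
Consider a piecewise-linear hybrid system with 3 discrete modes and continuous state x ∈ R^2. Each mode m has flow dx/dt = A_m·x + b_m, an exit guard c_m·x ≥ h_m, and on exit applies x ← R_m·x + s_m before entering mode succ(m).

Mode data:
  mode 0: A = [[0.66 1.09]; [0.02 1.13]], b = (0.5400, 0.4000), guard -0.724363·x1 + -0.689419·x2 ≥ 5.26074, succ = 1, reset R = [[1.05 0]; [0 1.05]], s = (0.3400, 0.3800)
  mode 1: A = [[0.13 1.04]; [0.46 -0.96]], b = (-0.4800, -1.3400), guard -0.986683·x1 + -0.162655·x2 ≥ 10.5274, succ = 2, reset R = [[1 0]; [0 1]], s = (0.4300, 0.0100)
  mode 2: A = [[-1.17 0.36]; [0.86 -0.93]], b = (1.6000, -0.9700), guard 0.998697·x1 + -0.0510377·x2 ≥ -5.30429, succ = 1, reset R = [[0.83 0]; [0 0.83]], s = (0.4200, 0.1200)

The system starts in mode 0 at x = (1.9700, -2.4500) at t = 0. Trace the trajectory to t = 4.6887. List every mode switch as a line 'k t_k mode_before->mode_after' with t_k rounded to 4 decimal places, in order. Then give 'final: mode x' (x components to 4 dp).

Mode 0: guard c·x = 5.2607 hit at Δt = 0.9444 (t = 0.9444), x⁻ = (-1.1630, -6.4087) → reset → x⁺ = (-0.8811, -6.3492), jump to mode 1
Mode 1: guard c·x = 10.5274 hit at Δt = 1.3999 (t = 2.3443), x⁻ = (-9.8560, -4.9348) → reset → x⁺ = (-9.4260, -4.9248), jump to mode 2
Mode 2: guard c·x = -5.3043 hit at Δt = 0.4665 (t = 2.8108), x⁻ = (-5.6128, -5.9013) → reset → x⁺ = (-4.2386, -4.7781), jump to mode 1
Mode 1: guard c·x = 10.5274 hit at Δt = 0.9059 (t = 3.7167), x⁻ = (-9.8666, -4.8702) → reset → x⁺ = (-9.4366, -4.8602), jump to mode 2
Mode 2: guard c·x = -5.3043 hit at Δt = 0.4668 (t = 4.1835), x⁻ = (-5.6107, -5.8608) → reset → x⁺ = (-4.2369, -4.7445), jump to mode 1
Mode 1: flow for 0.5052 to horizon, guard not reached → x = (-7.2598, -4.5371)

1 0.9444 0->1
2 2.3443 1->2
3 2.8108 2->1
4 3.7167 1->2
5 4.1835 2->1
final: 1 -7.2598 -4.5371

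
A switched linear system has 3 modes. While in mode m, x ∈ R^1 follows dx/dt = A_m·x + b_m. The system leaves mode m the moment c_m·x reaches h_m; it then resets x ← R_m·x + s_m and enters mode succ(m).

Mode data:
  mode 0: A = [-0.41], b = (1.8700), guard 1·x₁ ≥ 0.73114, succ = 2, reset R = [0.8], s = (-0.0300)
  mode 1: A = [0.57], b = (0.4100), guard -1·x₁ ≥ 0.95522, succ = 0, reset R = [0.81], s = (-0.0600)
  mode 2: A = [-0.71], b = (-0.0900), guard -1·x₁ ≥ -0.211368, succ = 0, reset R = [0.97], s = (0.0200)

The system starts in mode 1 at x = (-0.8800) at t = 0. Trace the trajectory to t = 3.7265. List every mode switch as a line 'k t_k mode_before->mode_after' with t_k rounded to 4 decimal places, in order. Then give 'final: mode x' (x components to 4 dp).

1 0.6736 1->0
2 1.5092 0->2
3 2.4967 2->0
4 2.7994 0->2
final: 2 0.2262

Mode 1: guard c·x = 0.9552 hit at Δt = 0.6736 (t = 0.6736), x⁻ = (-0.9552) → reset → x⁺ = (-0.8337), jump to mode 0
Mode 0: guard c·x = 0.7311 hit at Δt = 0.8356 (t = 1.5092), x⁻ = (0.7311) → reset → x⁺ = (0.5549), jump to mode 2
Mode 2: guard c·x = -0.2114 hit at Δt = 0.9875 (t = 2.4967), x⁻ = (0.2114) → reset → x⁺ = (0.2250), jump to mode 0
Mode 0: guard c·x = 0.7311 hit at Δt = 0.3027 (t = 2.7994), x⁻ = (0.7311) → reset → x⁺ = (0.5549), jump to mode 2
Mode 2: flow for 0.9271 to horizon, guard not reached → x = (0.2262)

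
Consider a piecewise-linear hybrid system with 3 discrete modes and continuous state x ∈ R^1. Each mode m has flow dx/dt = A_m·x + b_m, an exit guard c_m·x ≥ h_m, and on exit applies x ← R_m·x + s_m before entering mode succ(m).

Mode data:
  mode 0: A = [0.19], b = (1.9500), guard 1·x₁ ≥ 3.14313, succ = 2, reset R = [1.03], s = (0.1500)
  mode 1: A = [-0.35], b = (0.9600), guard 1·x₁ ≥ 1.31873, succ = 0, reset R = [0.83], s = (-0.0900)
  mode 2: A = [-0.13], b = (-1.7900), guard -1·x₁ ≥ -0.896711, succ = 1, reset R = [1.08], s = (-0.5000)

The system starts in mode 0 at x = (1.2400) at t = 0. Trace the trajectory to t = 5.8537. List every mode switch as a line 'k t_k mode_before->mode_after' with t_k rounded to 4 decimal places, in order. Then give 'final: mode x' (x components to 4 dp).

Mode 0: guard c·x = 3.1431 hit at Δt = 0.8058 (t = 0.8058), x⁻ = (3.1431) → reset → x⁺ = (3.3874), jump to mode 2
Mode 2: guard c·x = -0.8967 hit at Δt = 1.2066 (t = 2.0124), x⁻ = (0.8967) → reset → x⁺ = (0.4684), jump to mode 1
Mode 1: guard c·x = 1.3187 hit at Δt = 1.3376 (t = 3.3500), x⁻ = (1.3187) → reset → x⁺ = (1.0045), jump to mode 0
Mode 0: guard c·x = 3.1431 hit at Δt = 0.9146 (t = 4.2647), x⁻ = (3.1431) → reset → x⁺ = (3.3874), jump to mode 2
Mode 2: guard c·x = -0.8967 hit at Δt = 1.2066 (t = 5.4713), x⁻ = (0.8967) → reset → x⁺ = (0.4684), jump to mode 1
Mode 1: flow for 0.3824 to horizon, guard not reached → x = (0.7534)

1 0.8058 0->2
2 2.0124 2->1
3 3.3500 1->0
4 4.2647 0->2
5 5.4713 2->1
final: 1 0.7534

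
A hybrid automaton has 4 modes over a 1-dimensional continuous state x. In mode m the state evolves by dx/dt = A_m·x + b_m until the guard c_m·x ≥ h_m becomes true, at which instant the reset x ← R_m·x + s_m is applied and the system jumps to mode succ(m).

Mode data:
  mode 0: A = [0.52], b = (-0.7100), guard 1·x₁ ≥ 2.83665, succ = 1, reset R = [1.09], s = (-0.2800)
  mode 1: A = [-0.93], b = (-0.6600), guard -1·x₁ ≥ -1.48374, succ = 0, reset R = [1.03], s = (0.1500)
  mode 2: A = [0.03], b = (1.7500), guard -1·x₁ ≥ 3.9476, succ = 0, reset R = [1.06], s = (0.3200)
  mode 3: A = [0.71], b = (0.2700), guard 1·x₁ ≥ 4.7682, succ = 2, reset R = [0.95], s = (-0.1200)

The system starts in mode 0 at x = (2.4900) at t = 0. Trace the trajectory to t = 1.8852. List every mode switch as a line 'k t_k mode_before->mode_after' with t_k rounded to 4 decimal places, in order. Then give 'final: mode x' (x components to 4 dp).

Mode 0: guard c·x = 2.8367 hit at Δt = 0.5167 (t = 0.5167), x⁻ = (2.8367) → reset → x⁺ = (2.8119), jump to mode 1
Mode 1: guard c·x = -1.4837 hit at Δt = 0.5091 (t = 1.0258), x⁻ = (1.4837) → reset → x⁺ = (1.6783), jump to mode 0
Mode 0: flow for 0.8594 to horizon, guard not reached → x = (1.8545)

1 0.5167 0->1
2 1.0258 1->0
final: 0 1.8545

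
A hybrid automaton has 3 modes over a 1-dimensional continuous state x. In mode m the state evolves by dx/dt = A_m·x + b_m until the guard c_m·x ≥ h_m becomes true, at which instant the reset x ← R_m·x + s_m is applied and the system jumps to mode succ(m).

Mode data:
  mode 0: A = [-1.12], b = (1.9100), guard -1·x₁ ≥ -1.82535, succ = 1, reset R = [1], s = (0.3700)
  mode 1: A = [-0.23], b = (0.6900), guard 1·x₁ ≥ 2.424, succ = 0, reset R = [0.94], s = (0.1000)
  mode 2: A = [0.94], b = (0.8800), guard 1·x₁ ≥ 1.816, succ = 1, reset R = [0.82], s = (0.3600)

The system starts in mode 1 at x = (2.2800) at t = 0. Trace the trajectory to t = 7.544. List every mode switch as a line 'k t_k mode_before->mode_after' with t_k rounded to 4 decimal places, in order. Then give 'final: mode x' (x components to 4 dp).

Mode 1: guard c·x = 2.4240 hit at Δt = 0.9702 (t = 0.9702), x⁻ = (2.4240) → reset → x⁺ = (2.3786), jump to mode 0
Mode 0: guard c·x = -1.8254 hit at Δt = 1.5398 (t = 2.5100), x⁻ = (1.8253) → reset → x⁺ = (2.1953), jump to mode 1
Mode 1: guard c·x = 2.4240 hit at Δt = 1.4535 (t = 3.9635), x⁻ = (2.4240) → reset → x⁺ = (2.3786), jump to mode 0
Mode 0: guard c·x = -1.8254 hit at Δt = 1.5398 (t = 5.5033), x⁻ = (1.8253) → reset → x⁺ = (2.1953), jump to mode 1
Mode 1: guard c·x = 2.4240 hit at Δt = 1.4535 (t = 6.9568), x⁻ = (2.4240) → reset → x⁺ = (2.3786), jump to mode 0
Mode 0: flow for 0.5872 to horizon, guard not reached → x = (2.0541)

1 0.9702 1->0
2 2.5100 0->1
3 3.9635 1->0
4 5.5033 0->1
5 6.9568 1->0
final: 0 2.0541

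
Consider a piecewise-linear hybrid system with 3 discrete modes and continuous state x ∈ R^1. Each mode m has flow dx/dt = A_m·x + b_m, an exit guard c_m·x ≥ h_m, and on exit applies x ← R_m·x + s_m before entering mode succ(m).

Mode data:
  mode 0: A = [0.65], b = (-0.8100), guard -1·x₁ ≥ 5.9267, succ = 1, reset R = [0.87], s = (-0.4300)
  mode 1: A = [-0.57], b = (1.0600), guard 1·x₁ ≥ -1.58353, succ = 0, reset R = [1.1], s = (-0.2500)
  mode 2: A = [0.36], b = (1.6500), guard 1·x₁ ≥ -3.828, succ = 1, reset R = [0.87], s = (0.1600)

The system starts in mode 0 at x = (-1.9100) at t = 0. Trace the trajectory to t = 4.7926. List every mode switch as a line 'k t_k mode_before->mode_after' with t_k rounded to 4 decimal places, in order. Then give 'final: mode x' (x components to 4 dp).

1 1.2630 0->1
2 2.6161 1->0
3 3.8397 0->1
final: 1 -2.4657

Mode 0: guard c·x = 5.9267 hit at Δt = 1.2630 (t = 1.2630), x⁻ = (-5.9267) → reset → x⁺ = (-5.5862), jump to mode 1
Mode 1: guard c·x = -1.5835 hit at Δt = 1.3531 (t = 2.6161), x⁻ = (-1.5835) → reset → x⁺ = (-1.9919), jump to mode 0
Mode 0: guard c·x = 5.9267 hit at Δt = 1.2236 (t = 3.8397), x⁻ = (-5.9267) → reset → x⁺ = (-5.5862), jump to mode 1
Mode 1: flow for 0.9529 to horizon, guard not reached → x = (-2.4657)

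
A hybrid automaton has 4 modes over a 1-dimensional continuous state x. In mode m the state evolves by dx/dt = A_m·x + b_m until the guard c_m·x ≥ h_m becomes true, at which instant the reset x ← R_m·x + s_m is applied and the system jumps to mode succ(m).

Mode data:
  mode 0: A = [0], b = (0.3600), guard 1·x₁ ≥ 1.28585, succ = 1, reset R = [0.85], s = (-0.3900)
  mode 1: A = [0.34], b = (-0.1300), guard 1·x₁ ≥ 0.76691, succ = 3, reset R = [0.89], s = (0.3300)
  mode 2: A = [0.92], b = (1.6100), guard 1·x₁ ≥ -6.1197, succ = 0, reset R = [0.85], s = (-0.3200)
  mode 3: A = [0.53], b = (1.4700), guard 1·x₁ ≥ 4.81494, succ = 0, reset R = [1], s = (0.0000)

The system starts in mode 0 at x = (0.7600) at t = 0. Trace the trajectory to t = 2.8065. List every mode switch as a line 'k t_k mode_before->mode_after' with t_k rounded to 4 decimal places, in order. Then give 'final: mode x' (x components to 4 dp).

1 1.4607 0->1
2 1.9955 1->3
final: 3 3.0457

Mode 0: guard c·x = 1.2858 hit at Δt = 1.4607 (t = 1.4607), x⁻ = (1.2858) → reset → x⁺ = (0.7030), jump to mode 1
Mode 1: guard c·x = 0.7669 hit at Δt = 0.5348 (t = 1.9955), x⁻ = (0.7669) → reset → x⁺ = (1.0125), jump to mode 3
Mode 3: flow for 0.8110 to horizon, guard not reached → x = (3.0457)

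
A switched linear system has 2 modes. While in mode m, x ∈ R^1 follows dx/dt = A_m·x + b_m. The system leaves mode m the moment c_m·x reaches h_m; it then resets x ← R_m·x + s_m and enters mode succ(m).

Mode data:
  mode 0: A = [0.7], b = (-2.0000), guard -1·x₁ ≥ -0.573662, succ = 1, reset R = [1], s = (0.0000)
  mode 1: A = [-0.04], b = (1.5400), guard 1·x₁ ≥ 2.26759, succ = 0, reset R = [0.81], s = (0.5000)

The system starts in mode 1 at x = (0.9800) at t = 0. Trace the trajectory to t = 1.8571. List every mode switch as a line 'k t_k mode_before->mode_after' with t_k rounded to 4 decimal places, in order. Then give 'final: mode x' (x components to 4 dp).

1 0.8730 1->0
final: 0 1.8208

Mode 1: guard c·x = 2.2676 hit at Δt = 0.8730 (t = 0.8730), x⁻ = (2.2676) → reset → x⁺ = (2.3367), jump to mode 0
Mode 0: flow for 0.9841 to horizon, guard not reached → x = (1.8208)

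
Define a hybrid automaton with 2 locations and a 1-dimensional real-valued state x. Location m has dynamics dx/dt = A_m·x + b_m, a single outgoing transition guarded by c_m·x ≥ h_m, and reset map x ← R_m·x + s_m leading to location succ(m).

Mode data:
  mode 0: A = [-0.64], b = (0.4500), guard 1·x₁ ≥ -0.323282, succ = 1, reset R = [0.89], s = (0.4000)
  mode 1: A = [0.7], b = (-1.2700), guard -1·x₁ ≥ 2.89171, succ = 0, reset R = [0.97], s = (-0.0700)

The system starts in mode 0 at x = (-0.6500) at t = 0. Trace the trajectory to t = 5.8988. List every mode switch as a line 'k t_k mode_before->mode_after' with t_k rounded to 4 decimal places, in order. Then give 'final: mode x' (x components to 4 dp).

1 0.4318 0->1
2 1.8847 1->0
3 3.8359 0->1
4 5.2888 1->0
final: 0 -1.7185

Mode 0: guard c·x = -0.3233 hit at Δt = 0.4318 (t = 0.4318), x⁻ = (-0.3233) → reset → x⁺ = (0.1123), jump to mode 1
Mode 1: guard c·x = 2.8917 hit at Δt = 1.4529 (t = 1.8847), x⁻ = (-2.8917) → reset → x⁺ = (-2.8750), jump to mode 0
Mode 0: guard c·x = -0.3233 hit at Δt = 1.9512 (t = 3.8359), x⁻ = (-0.3233) → reset → x⁺ = (0.1123), jump to mode 1
Mode 1: guard c·x = 2.8917 hit at Δt = 1.4529 (t = 5.2888), x⁻ = (-2.8917) → reset → x⁺ = (-2.8750), jump to mode 0
Mode 0: flow for 0.6100 to horizon, guard not reached → x = (-1.7185)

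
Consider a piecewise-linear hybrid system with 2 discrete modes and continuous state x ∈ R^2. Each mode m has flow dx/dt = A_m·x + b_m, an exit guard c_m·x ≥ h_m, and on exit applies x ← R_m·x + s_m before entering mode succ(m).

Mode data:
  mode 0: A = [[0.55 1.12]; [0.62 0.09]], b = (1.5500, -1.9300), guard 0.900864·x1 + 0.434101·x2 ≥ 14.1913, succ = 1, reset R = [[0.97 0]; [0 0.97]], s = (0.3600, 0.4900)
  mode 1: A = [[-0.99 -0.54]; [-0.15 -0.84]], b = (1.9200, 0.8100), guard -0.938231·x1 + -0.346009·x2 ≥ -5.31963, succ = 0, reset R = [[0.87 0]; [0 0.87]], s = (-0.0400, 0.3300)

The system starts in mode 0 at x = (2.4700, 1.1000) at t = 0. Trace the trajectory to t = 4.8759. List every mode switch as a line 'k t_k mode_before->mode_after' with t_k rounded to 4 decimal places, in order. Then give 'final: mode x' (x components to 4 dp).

1 1.4456 0->1
2 2.4986 1->0
3 3.4461 0->1
4 4.4779 1->0
final: 0 7.1529 2.8316

Mode 0: guard c·x = 14.1913 hit at Δt = 1.4456 (t = 1.4456), x⁻ = (13.4902, 4.6959) → reset → x⁺ = (13.4455, 5.0450), jump to mode 1
Mode 1: guard c·x = -5.3196 hit at Δt = 1.0530 (t = 2.4986), x⁻ = (4.9931, 1.8350) → reset → x⁺ = (4.3040, 1.9264), jump to mode 0
Mode 0: guard c·x = 14.1913 hit at Δt = 0.9475 (t = 3.4461), x⁻ = (13.2774, 5.1373) → reset → x⁺ = (13.2391, 5.4732), jump to mode 1
Mode 1: guard c·x = -5.3196 hit at Δt = 1.0317 (t = 4.4779), x⁻ = (4.9076, 2.0669) → reset → x⁺ = (4.2296, 2.1282), jump to mode 0
Mode 0: flow for 0.3980 to horizon, guard not reached → x = (7.1529, 2.8316)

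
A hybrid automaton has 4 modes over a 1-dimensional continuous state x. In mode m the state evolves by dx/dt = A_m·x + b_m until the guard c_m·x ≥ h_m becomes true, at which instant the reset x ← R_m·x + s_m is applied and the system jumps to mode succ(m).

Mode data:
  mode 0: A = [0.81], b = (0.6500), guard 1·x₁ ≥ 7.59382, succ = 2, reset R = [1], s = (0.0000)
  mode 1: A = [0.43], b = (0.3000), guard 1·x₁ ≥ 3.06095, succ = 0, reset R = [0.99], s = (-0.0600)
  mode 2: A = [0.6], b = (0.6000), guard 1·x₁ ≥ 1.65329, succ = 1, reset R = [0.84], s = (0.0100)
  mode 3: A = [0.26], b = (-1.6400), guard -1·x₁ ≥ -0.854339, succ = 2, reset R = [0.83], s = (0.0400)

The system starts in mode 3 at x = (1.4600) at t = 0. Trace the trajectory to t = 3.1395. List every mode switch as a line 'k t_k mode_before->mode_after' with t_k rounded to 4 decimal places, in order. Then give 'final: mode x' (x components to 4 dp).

Mode 3: guard c·x = -0.8543 hit at Δt = 0.4528 (t = 0.4528), x⁻ = (0.8543) → reset → x⁺ = (0.7491), jump to mode 2
Mode 2: guard c·x = 1.6533 hit at Δt = 0.6945 (t = 1.1473), x⁻ = (1.6533) → reset → x⁺ = (1.3988), jump to mode 1
Mode 1: guard c·x = 3.0610 hit at Δt = 1.3577 (t = 2.5050), x⁻ = (3.0610) → reset → x⁺ = (2.9703), jump to mode 0
Mode 0: flow for 0.6345 to horizon, guard not reached → x = (5.5052)

1 0.4528 3->2
2 1.1473 2->1
3 2.5050 1->0
final: 0 5.5052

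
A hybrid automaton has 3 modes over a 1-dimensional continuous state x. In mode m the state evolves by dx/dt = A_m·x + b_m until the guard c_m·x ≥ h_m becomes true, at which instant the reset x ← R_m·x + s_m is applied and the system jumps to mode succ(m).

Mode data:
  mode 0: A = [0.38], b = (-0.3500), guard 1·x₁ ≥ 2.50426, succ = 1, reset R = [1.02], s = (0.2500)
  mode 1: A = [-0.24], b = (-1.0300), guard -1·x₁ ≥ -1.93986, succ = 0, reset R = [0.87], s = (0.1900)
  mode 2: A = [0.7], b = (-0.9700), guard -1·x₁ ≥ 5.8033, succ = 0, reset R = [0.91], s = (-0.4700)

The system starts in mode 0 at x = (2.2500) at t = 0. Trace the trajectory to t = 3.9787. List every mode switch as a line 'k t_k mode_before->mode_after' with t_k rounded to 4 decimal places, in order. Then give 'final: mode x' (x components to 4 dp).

Mode 0: guard c·x = 2.5043 hit at Δt = 0.4607 (t = 0.4607), x⁻ = (2.5043) → reset → x⁺ = (2.8043), jump to mode 1
Mode 1: guard c·x = -1.9399 hit at Δt = 0.5413 (t = 1.0020), x⁻ = (1.9399) → reset → x⁺ = (1.8777), jump to mode 0
Mode 0: guard c·x = 2.5043 hit at Δt = 1.3258 (t = 2.3278), x⁻ = (2.5043) → reset → x⁺ = (2.8043), jump to mode 1
Mode 1: guard c·x = -1.9399 hit at Δt = 0.5413 (t = 2.8691), x⁻ = (1.9399) → reset → x⁺ = (1.8777), jump to mode 0
Mode 0: flow for 1.1096 to horizon, guard not reached → x = (2.3794)

1 0.4607 0->1
2 1.0020 1->0
3 2.3278 0->1
4 2.8691 1->0
final: 0 2.3794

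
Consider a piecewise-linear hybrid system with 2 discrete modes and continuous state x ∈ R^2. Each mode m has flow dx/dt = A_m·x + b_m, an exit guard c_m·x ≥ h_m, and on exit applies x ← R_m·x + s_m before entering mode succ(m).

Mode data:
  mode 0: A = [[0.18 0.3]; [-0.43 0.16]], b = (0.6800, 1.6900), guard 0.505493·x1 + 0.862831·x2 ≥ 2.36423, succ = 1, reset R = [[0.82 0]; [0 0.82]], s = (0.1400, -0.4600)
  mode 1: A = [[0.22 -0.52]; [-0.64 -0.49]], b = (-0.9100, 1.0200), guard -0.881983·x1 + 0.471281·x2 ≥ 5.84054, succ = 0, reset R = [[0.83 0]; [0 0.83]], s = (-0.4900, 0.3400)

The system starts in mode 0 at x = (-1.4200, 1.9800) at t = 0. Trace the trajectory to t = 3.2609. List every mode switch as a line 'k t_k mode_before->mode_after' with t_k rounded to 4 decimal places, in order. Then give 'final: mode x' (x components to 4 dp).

Mode 0: guard c·x = 2.3642 hit at Δt = 0.4778 (t = 0.4778), x⁻ = (-0.8200, 3.2205) → reset → x⁺ = (-0.5324, 2.1808), jump to mode 1
Mode 1: guard c·x = 5.8405 hit at Δt = 1.4073 (t = 1.8851), x⁻ = (-4.5840, 3.8141) → reset → x⁺ = (-4.2948, 3.5057), jump to mode 0
Mode 0: guard c·x = 2.3642 hit at Δt = 0.3615 (t = 2.2466), x⁻ = (-3.8542, 4.9981) → reset → x⁺ = (-3.0204, 3.6384), jump to mode 1
Mode 1: guard c·x = 5.8405 hit at Δt = 0.3658 (t = 2.6123), x⁻ = (-4.3898, 4.1776) → reset → x⁺ = (-4.1335, 3.8074), jump to mode 0
Mode 0: guard c·x = 2.3642 hit at Δt = 0.2795 (t = 2.8918), x⁻ = (-3.7757, 4.9521) → reset → x⁺ = (-2.9561, 3.6007), jump to mode 1
Mode 1: flow for 0.3691 to horizon, guard not reached → x = (-4.3249, 4.1366)

1 0.4778 0->1
2 1.8851 1->0
3 2.2466 0->1
4 2.6123 1->0
5 2.8918 0->1
final: 1 -4.3249 4.1366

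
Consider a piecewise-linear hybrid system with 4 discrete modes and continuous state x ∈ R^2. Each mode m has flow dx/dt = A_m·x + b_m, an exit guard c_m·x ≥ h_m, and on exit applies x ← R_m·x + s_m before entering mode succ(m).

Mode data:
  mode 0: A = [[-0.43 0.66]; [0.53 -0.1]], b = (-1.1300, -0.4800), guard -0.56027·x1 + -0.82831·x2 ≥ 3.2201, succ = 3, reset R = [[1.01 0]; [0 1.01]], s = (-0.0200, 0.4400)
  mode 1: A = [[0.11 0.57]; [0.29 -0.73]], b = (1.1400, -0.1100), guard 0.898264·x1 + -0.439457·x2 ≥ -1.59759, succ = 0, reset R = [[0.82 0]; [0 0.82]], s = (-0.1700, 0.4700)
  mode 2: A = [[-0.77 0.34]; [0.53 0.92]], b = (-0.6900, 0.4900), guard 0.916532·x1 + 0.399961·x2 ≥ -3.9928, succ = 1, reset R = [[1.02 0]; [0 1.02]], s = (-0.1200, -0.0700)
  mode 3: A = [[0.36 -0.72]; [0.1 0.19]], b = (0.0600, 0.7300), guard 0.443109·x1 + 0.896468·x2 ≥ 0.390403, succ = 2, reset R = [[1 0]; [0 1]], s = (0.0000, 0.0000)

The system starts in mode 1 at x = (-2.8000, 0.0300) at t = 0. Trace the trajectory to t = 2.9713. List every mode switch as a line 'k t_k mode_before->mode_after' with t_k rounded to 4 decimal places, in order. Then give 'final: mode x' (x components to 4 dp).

Mode 1: guard c·x = -1.5976 hit at Δt = 1.0769 (t = 1.0769), x⁻ = (-2.0617, -0.5788) → reset → x⁺ = (-1.8606, -0.0046), jump to mode 0
Mode 0: guard c·x = 3.2201 hit at Δt = 1.2410 (t = 2.3179), x⁻ = (-2.8376, -1.9682) → reset → x⁺ = (-2.8860, -1.5479), jump to mode 3
Mode 3: flow for 0.6534 to horizon, guard not reached → x = (-2.8122, -1.4427)

1 1.0769 1->0
2 2.3179 0->3
final: 3 -2.8122 -1.4427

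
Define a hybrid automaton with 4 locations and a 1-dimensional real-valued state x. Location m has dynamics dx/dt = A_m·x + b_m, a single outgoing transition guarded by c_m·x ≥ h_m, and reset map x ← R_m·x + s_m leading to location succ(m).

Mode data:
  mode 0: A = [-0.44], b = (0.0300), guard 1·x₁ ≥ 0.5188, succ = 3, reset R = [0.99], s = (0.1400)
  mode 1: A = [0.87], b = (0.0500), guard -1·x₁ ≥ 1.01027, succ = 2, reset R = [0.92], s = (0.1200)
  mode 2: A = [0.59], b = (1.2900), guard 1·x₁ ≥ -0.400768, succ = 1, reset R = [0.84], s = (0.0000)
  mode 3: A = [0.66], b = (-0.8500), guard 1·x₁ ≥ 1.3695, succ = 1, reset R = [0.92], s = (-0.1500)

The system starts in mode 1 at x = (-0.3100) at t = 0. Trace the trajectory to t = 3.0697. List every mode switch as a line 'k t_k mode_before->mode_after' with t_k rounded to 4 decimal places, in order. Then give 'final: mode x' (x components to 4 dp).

Mode 1: guard c·x = 1.0103 hit at Δt = 1.5263 (t = 1.5263), x⁻ = (-1.0103) → reset → x⁺ = (-0.8094), jump to mode 2
Mode 2: guard c·x = -0.4008 hit at Δt = 0.4405 (t = 1.9668), x⁻ = (-0.4008) → reset → x⁺ = (-0.3366), jump to mode 1
Mode 1: flow for 1.1029 to horizon, guard not reached → x = (-0.7862)

1 1.5263 1->2
2 1.9668 2->1
final: 1 -0.7862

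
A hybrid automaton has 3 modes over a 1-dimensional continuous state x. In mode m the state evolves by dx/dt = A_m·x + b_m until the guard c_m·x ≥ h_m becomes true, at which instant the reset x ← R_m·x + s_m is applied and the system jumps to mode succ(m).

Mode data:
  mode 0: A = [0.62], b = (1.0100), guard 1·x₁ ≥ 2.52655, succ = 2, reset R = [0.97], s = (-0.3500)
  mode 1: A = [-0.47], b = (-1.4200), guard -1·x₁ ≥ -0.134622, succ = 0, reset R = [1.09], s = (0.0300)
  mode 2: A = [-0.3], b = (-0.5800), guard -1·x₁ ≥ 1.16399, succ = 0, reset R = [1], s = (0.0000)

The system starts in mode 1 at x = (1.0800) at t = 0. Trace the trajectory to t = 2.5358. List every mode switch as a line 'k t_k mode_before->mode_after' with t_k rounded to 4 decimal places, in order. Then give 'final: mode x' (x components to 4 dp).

1 0.5575 1->0
2 1.9018 0->2
final: 2 1.4020

Mode 1: guard c·x = -0.1346 hit at Δt = 0.5575 (t = 0.5575), x⁻ = (0.1346) → reset → x⁺ = (0.1767), jump to mode 0
Mode 0: guard c·x = 2.5265 hit at Δt = 1.3443 (t = 1.9018), x⁻ = (2.5265) → reset → x⁺ = (2.1008), jump to mode 2
Mode 2: flow for 0.6340 to horizon, guard not reached → x = (1.4020)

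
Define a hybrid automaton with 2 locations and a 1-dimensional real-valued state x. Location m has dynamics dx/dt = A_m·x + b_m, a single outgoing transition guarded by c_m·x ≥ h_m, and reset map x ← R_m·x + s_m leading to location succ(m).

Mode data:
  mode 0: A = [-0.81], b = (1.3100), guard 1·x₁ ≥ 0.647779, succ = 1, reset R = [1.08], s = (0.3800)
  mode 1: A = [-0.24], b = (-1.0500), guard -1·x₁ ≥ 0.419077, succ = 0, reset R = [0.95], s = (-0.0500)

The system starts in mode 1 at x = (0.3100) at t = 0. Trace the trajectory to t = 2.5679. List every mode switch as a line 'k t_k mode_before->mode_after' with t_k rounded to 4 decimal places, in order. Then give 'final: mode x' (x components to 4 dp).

1 0.7048 1->0
2 1.6385 0->1
final: 1 -0.0109

Mode 1: guard c·x = 0.4191 hit at Δt = 0.7048 (t = 0.7048), x⁻ = (-0.4191) → reset → x⁺ = (-0.4481), jump to mode 0
Mode 0: guard c·x = 0.6478 hit at Δt = 0.9337 (t = 1.6385), x⁻ = (0.6478) → reset → x⁺ = (1.0796), jump to mode 1
Mode 1: flow for 0.9294 to horizon, guard not reached → x = (-0.0109)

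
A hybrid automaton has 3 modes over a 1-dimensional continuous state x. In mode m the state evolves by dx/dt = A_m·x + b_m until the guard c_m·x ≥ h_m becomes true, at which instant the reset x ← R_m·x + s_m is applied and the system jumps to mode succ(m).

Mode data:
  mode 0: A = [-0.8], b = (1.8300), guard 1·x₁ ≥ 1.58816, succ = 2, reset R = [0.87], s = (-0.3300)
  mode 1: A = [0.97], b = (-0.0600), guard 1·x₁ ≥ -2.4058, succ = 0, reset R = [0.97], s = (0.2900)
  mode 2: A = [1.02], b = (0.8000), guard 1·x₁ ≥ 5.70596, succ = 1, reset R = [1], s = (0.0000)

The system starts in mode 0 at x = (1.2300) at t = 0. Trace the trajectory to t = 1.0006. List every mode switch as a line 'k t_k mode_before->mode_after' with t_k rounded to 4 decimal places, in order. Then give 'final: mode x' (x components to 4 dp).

Mode 0: guard c·x = 1.5882 hit at Δt = 0.5169 (t = 0.5169), x⁻ = (1.5882) → reset → x⁺ = (1.0517), jump to mode 2
Mode 2: flow for 0.4837 to horizon, guard not reached → x = (2.2227)

1 0.5169 0->2
final: 2 2.2227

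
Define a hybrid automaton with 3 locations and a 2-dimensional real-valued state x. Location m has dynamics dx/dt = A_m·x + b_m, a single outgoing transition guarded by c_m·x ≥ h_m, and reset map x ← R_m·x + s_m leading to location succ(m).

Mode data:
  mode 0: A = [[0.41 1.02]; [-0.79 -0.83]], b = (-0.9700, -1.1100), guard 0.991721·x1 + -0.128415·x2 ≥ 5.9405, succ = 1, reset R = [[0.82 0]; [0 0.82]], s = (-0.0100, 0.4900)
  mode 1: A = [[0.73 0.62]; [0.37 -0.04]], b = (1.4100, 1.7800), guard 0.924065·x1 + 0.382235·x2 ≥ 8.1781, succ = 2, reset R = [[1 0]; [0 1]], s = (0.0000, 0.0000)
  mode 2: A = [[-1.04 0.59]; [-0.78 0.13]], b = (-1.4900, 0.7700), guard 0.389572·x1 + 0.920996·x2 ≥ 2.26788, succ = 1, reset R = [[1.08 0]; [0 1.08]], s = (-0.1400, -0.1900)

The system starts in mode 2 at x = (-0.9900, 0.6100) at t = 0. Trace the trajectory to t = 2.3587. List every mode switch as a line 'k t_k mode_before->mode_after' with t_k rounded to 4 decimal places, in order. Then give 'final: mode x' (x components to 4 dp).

1 1.2668 2->1
final: 1 4.4693 5.0626

Mode 2: guard c·x = 2.2679 hit at Δt = 1.2668 (t = 1.2668), x⁻ = (-0.5321, 2.6875) → reset → x⁺ = (-0.7147, 2.7125), jump to mode 1
Mode 1: flow for 1.0919 to horizon, guard not reached → x = (4.4693, 5.0626)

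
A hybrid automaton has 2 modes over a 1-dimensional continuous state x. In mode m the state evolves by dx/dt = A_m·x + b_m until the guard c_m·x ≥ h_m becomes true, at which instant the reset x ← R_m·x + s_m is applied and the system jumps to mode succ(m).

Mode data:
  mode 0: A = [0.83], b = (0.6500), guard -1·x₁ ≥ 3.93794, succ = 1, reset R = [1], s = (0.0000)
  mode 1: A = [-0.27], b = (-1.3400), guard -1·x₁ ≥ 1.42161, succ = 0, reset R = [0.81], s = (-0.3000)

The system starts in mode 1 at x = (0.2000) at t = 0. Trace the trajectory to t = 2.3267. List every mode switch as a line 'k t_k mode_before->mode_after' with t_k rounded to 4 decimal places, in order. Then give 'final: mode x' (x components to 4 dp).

Mode 1: guard c·x = 1.4216 hit at Δt = 1.3963 (t = 1.3963), x⁻ = (-1.4216) → reset → x⁺ = (-1.4515), jump to mode 0
Mode 0: flow for 0.9304 to horizon, guard not reached → x = (-2.2299)

1 1.3963 1->0
final: 0 -2.2299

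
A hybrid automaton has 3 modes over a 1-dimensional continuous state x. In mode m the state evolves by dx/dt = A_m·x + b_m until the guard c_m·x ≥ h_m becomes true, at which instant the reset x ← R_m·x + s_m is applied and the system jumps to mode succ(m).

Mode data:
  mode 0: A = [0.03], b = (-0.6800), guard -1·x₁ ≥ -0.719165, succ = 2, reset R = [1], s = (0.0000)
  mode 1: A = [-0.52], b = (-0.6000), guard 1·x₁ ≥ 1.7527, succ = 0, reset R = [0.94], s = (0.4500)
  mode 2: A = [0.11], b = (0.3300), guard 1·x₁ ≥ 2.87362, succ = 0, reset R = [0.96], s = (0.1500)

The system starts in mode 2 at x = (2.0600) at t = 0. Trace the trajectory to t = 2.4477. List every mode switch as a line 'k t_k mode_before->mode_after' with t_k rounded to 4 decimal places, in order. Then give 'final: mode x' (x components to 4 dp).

1 1.3555 2->0
final: 0 2.2506

Mode 2: guard c·x = 2.8736 hit at Δt = 1.3555 (t = 1.3555), x⁻ = (2.8736) → reset → x⁺ = (2.9087), jump to mode 0
Mode 0: flow for 1.0922 to horizon, guard not reached → x = (2.2506)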